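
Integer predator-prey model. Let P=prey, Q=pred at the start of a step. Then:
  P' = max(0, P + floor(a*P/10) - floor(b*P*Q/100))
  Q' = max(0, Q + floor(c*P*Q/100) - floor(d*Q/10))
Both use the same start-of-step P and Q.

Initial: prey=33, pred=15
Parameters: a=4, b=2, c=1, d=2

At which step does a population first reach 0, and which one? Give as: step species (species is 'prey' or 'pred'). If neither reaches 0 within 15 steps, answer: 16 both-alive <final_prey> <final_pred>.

Step 1: prey: 33+13-9=37; pred: 15+4-3=16
Step 2: prey: 37+14-11=40; pred: 16+5-3=18
Step 3: prey: 40+16-14=42; pred: 18+7-3=22
Step 4: prey: 42+16-18=40; pred: 22+9-4=27
Step 5: prey: 40+16-21=35; pred: 27+10-5=32
Step 6: prey: 35+14-22=27; pred: 32+11-6=37
Step 7: prey: 27+10-19=18; pred: 37+9-7=39
Step 8: prey: 18+7-14=11; pred: 39+7-7=39
Step 9: prey: 11+4-8=7; pred: 39+4-7=36
Step 10: prey: 7+2-5=4; pred: 36+2-7=31
Step 11: prey: 4+1-2=3; pred: 31+1-6=26
Step 12: prey: 3+1-1=3; pred: 26+0-5=21
Step 13: prey: 3+1-1=3; pred: 21+0-4=17
Step 14: prey: 3+1-1=3; pred: 17+0-3=14
Step 15: prey: 3+1-0=4; pred: 14+0-2=12
No extinction within 15 steps

Answer: 16 both-alive 4 12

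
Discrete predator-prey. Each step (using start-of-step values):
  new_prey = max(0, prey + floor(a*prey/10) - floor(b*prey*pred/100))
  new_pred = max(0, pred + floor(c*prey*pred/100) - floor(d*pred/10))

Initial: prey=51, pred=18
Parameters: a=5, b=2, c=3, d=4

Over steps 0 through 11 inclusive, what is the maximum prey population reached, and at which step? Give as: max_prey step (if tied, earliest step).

Step 1: prey: 51+25-18=58; pred: 18+27-7=38
Step 2: prey: 58+29-44=43; pred: 38+66-15=89
Step 3: prey: 43+21-76=0; pred: 89+114-35=168
Step 4: prey: 0+0-0=0; pred: 168+0-67=101
Step 5: prey: 0+0-0=0; pred: 101+0-40=61
Step 6: prey: 0+0-0=0; pred: 61+0-24=37
Step 7: prey: 0+0-0=0; pred: 37+0-14=23
Step 8: prey: 0+0-0=0; pred: 23+0-9=14
Step 9: prey: 0+0-0=0; pred: 14+0-5=9
Step 10: prey: 0+0-0=0; pred: 9+0-3=6
Step 11: prey: 0+0-0=0; pred: 6+0-2=4
Max prey = 58 at step 1

Answer: 58 1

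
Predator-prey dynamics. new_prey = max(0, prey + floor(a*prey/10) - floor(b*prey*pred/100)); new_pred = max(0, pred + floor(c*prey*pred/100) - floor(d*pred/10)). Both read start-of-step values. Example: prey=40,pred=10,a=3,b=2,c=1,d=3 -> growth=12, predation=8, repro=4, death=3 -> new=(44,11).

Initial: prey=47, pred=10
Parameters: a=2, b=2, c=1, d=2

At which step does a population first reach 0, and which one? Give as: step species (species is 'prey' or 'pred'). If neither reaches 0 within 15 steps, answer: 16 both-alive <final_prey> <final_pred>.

Step 1: prey: 47+9-9=47; pred: 10+4-2=12
Step 2: prey: 47+9-11=45; pred: 12+5-2=15
Step 3: prey: 45+9-13=41; pred: 15+6-3=18
Step 4: prey: 41+8-14=35; pred: 18+7-3=22
Step 5: prey: 35+7-15=27; pred: 22+7-4=25
Step 6: prey: 27+5-13=19; pred: 25+6-5=26
Step 7: prey: 19+3-9=13; pred: 26+4-5=25
Step 8: prey: 13+2-6=9; pred: 25+3-5=23
Step 9: prey: 9+1-4=6; pred: 23+2-4=21
Step 10: prey: 6+1-2=5; pred: 21+1-4=18
Step 11: prey: 5+1-1=5; pred: 18+0-3=15
Step 12: prey: 5+1-1=5; pred: 15+0-3=12
Step 13: prey: 5+1-1=5; pred: 12+0-2=10
Step 14: prey: 5+1-1=5; pred: 10+0-2=8
Step 15: prey: 5+1-0=6; pred: 8+0-1=7
No extinction within 15 steps

Answer: 16 both-alive 6 7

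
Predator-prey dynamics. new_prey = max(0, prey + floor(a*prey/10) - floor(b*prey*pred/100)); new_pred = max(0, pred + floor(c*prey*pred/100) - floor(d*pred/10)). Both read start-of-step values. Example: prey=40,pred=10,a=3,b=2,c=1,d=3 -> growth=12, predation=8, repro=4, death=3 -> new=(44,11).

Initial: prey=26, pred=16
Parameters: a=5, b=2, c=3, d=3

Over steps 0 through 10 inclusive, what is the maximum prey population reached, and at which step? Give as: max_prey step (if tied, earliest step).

Answer: 32 2

Derivation:
Step 1: prey: 26+13-8=31; pred: 16+12-4=24
Step 2: prey: 31+15-14=32; pred: 24+22-7=39
Step 3: prey: 32+16-24=24; pred: 39+37-11=65
Step 4: prey: 24+12-31=5; pred: 65+46-19=92
Step 5: prey: 5+2-9=0; pred: 92+13-27=78
Step 6: prey: 0+0-0=0; pred: 78+0-23=55
Step 7: prey: 0+0-0=0; pred: 55+0-16=39
Step 8: prey: 0+0-0=0; pred: 39+0-11=28
Step 9: prey: 0+0-0=0; pred: 28+0-8=20
Step 10: prey: 0+0-0=0; pred: 20+0-6=14
Max prey = 32 at step 2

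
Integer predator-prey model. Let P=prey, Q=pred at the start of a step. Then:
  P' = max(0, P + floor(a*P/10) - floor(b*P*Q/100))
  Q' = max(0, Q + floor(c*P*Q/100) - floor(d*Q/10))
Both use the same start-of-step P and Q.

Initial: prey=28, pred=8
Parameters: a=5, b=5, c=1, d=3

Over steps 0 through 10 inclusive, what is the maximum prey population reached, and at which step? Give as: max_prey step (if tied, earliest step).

Answer: 45 5

Derivation:
Step 1: prey: 28+14-11=31; pred: 8+2-2=8
Step 2: prey: 31+15-12=34; pred: 8+2-2=8
Step 3: prey: 34+17-13=38; pred: 8+2-2=8
Step 4: prey: 38+19-15=42; pred: 8+3-2=9
Step 5: prey: 42+21-18=45; pred: 9+3-2=10
Step 6: prey: 45+22-22=45; pred: 10+4-3=11
Step 7: prey: 45+22-24=43; pred: 11+4-3=12
Step 8: prey: 43+21-25=39; pred: 12+5-3=14
Step 9: prey: 39+19-27=31; pred: 14+5-4=15
Step 10: prey: 31+15-23=23; pred: 15+4-4=15
Max prey = 45 at step 5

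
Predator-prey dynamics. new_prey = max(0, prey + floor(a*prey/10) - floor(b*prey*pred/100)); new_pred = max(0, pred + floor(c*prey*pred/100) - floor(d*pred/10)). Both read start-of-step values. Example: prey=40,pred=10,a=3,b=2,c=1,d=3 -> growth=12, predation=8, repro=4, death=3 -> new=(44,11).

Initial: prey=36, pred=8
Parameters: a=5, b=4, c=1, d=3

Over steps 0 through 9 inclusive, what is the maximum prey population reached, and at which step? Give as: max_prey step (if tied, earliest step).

Step 1: prey: 36+18-11=43; pred: 8+2-2=8
Step 2: prey: 43+21-13=51; pred: 8+3-2=9
Step 3: prey: 51+25-18=58; pred: 9+4-2=11
Step 4: prey: 58+29-25=62; pred: 11+6-3=14
Step 5: prey: 62+31-34=59; pred: 14+8-4=18
Step 6: prey: 59+29-42=46; pred: 18+10-5=23
Step 7: prey: 46+23-42=27; pred: 23+10-6=27
Step 8: prey: 27+13-29=11; pred: 27+7-8=26
Step 9: prey: 11+5-11=5; pred: 26+2-7=21
Max prey = 62 at step 4

Answer: 62 4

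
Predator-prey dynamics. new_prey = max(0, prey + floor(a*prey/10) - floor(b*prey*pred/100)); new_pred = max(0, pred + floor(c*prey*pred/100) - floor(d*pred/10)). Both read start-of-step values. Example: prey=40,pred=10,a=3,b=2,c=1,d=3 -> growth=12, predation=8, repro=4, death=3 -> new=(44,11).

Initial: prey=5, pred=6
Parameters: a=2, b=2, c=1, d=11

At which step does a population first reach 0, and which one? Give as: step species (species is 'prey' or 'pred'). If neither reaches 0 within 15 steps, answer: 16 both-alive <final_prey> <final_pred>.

Answer: 1 pred

Derivation:
Step 1: prey: 5+1-0=6; pred: 6+0-6=0
First extinction: pred at step 1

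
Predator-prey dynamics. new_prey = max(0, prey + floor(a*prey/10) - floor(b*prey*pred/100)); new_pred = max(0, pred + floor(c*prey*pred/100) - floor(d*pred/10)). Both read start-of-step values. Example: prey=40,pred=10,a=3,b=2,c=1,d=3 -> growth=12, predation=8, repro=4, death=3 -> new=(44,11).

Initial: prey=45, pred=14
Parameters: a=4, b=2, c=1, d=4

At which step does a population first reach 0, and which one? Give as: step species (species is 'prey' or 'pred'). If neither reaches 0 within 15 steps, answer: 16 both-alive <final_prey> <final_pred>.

Answer: 16 both-alive 18 5

Derivation:
Step 1: prey: 45+18-12=51; pred: 14+6-5=15
Step 2: prey: 51+20-15=56; pred: 15+7-6=16
Step 3: prey: 56+22-17=61; pred: 16+8-6=18
Step 4: prey: 61+24-21=64; pred: 18+10-7=21
Step 5: prey: 64+25-26=63; pred: 21+13-8=26
Step 6: prey: 63+25-32=56; pred: 26+16-10=32
Step 7: prey: 56+22-35=43; pred: 32+17-12=37
Step 8: prey: 43+17-31=29; pred: 37+15-14=38
Step 9: prey: 29+11-22=18; pred: 38+11-15=34
Step 10: prey: 18+7-12=13; pred: 34+6-13=27
Step 11: prey: 13+5-7=11; pred: 27+3-10=20
Step 12: prey: 11+4-4=11; pred: 20+2-8=14
Step 13: prey: 11+4-3=12; pred: 14+1-5=10
Step 14: prey: 12+4-2=14; pred: 10+1-4=7
Step 15: prey: 14+5-1=18; pred: 7+0-2=5
No extinction within 15 steps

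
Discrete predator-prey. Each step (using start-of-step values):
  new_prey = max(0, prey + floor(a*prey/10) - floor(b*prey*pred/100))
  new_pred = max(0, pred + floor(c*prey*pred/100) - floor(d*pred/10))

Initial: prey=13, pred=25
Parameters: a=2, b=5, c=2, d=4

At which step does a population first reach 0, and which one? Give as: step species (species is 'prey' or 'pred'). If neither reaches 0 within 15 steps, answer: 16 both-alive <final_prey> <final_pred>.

Answer: 1 prey

Derivation:
Step 1: prey: 13+2-16=0; pred: 25+6-10=21
First extinction: prey at step 1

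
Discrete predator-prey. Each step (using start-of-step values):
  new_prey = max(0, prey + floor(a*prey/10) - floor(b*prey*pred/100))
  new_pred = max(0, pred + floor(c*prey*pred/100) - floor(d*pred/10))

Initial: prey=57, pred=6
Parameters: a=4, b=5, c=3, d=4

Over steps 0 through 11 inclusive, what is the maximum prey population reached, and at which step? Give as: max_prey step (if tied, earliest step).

Answer: 62 1

Derivation:
Step 1: prey: 57+22-17=62; pred: 6+10-2=14
Step 2: prey: 62+24-43=43; pred: 14+26-5=35
Step 3: prey: 43+17-75=0; pred: 35+45-14=66
Step 4: prey: 0+0-0=0; pred: 66+0-26=40
Step 5: prey: 0+0-0=0; pred: 40+0-16=24
Step 6: prey: 0+0-0=0; pred: 24+0-9=15
Step 7: prey: 0+0-0=0; pred: 15+0-6=9
Step 8: prey: 0+0-0=0; pred: 9+0-3=6
Step 9: prey: 0+0-0=0; pred: 6+0-2=4
Step 10: prey: 0+0-0=0; pred: 4+0-1=3
Step 11: prey: 0+0-0=0; pred: 3+0-1=2
Max prey = 62 at step 1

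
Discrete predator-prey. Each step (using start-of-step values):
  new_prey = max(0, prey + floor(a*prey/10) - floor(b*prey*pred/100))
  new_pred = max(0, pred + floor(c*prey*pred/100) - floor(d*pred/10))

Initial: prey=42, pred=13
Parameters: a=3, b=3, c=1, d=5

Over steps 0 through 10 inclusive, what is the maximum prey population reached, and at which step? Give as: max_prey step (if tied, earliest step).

Answer: 83 10

Derivation:
Step 1: prey: 42+12-16=38; pred: 13+5-6=12
Step 2: prey: 38+11-13=36; pred: 12+4-6=10
Step 3: prey: 36+10-10=36; pred: 10+3-5=8
Step 4: prey: 36+10-8=38; pred: 8+2-4=6
Step 5: prey: 38+11-6=43; pred: 6+2-3=5
Step 6: prey: 43+12-6=49; pred: 5+2-2=5
Step 7: prey: 49+14-7=56; pred: 5+2-2=5
Step 8: prey: 56+16-8=64; pred: 5+2-2=5
Step 9: prey: 64+19-9=74; pred: 5+3-2=6
Step 10: prey: 74+22-13=83; pred: 6+4-3=7
Max prey = 83 at step 10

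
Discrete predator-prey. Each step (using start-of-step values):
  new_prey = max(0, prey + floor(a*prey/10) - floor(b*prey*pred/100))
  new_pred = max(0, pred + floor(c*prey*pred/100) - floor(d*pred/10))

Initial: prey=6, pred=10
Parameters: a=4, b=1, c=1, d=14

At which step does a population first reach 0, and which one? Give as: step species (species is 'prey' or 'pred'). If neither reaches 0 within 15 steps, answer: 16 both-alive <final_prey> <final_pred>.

Step 1: prey: 6+2-0=8; pred: 10+0-14=0
First extinction: pred at step 1

Answer: 1 pred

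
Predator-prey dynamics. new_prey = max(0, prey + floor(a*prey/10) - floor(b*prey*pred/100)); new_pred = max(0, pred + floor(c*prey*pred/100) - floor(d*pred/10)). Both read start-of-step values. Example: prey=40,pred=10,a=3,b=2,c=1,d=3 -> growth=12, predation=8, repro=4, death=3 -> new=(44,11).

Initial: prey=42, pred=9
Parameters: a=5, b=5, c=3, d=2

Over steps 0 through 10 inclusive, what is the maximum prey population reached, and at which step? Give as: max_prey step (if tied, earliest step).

Answer: 45 1

Derivation:
Step 1: prey: 42+21-18=45; pred: 9+11-1=19
Step 2: prey: 45+22-42=25; pred: 19+25-3=41
Step 3: prey: 25+12-51=0; pred: 41+30-8=63
Step 4: prey: 0+0-0=0; pred: 63+0-12=51
Step 5: prey: 0+0-0=0; pred: 51+0-10=41
Step 6: prey: 0+0-0=0; pred: 41+0-8=33
Step 7: prey: 0+0-0=0; pred: 33+0-6=27
Step 8: prey: 0+0-0=0; pred: 27+0-5=22
Step 9: prey: 0+0-0=0; pred: 22+0-4=18
Step 10: prey: 0+0-0=0; pred: 18+0-3=15
Max prey = 45 at step 1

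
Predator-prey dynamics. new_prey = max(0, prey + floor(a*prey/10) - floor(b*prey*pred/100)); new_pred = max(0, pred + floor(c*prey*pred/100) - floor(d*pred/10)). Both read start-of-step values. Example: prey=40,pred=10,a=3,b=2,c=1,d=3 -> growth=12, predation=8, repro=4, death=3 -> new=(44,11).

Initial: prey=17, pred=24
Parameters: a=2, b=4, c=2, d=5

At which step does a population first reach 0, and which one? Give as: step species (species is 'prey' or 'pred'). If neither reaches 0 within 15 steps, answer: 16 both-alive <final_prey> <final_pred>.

Step 1: prey: 17+3-16=4; pred: 24+8-12=20
Step 2: prey: 4+0-3=1; pred: 20+1-10=11
Step 3: prey: 1+0-0=1; pred: 11+0-5=6
Step 4: prey: 1+0-0=1; pred: 6+0-3=3
Step 5: prey: 1+0-0=1; pred: 3+0-1=2
Step 6: prey: 1+0-0=1; pred: 2+0-1=1
Step 7: prey: 1+0-0=1; pred: 1+0-0=1
Steps 8-15: state stable at prey=1, pred=1 (no change)
No extinction within 15 steps

Answer: 16 both-alive 1 1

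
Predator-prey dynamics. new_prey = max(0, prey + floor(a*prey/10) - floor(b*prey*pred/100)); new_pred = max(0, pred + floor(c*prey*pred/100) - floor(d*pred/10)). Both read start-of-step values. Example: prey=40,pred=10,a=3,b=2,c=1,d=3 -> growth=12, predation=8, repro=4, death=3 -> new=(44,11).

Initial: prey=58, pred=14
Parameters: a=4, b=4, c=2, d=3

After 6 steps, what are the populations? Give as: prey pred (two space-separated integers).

Answer: 0 17

Derivation:
Step 1: prey: 58+23-32=49; pred: 14+16-4=26
Step 2: prey: 49+19-50=18; pred: 26+25-7=44
Step 3: prey: 18+7-31=0; pred: 44+15-13=46
Step 4: prey: 0+0-0=0; pred: 46+0-13=33
Step 5: prey: 0+0-0=0; pred: 33+0-9=24
Step 6: prey: 0+0-0=0; pred: 24+0-7=17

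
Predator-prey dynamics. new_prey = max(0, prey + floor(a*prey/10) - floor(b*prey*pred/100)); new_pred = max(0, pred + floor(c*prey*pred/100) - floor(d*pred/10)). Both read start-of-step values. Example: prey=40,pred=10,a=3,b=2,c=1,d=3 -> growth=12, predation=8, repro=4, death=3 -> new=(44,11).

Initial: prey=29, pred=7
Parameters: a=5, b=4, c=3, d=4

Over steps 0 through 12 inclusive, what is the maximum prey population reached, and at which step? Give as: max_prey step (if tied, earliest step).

Step 1: prey: 29+14-8=35; pred: 7+6-2=11
Step 2: prey: 35+17-15=37; pred: 11+11-4=18
Step 3: prey: 37+18-26=29; pred: 18+19-7=30
Step 4: prey: 29+14-34=9; pred: 30+26-12=44
Step 5: prey: 9+4-15=0; pred: 44+11-17=38
Step 6: prey: 0+0-0=0; pred: 38+0-15=23
Step 7: prey: 0+0-0=0; pred: 23+0-9=14
Step 8: prey: 0+0-0=0; pred: 14+0-5=9
Step 9: prey: 0+0-0=0; pred: 9+0-3=6
Step 10: prey: 0+0-0=0; pred: 6+0-2=4
Step 11: prey: 0+0-0=0; pred: 4+0-1=3
Step 12: prey: 0+0-0=0; pred: 3+0-1=2
Max prey = 37 at step 2

Answer: 37 2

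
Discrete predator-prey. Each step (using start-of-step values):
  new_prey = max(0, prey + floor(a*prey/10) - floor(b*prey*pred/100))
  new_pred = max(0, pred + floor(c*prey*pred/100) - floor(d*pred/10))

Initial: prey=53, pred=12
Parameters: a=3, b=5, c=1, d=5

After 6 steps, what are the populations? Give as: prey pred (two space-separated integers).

Answer: 23 2

Derivation:
Step 1: prey: 53+15-31=37; pred: 12+6-6=12
Step 2: prey: 37+11-22=26; pred: 12+4-6=10
Step 3: prey: 26+7-13=20; pred: 10+2-5=7
Step 4: prey: 20+6-7=19; pred: 7+1-3=5
Step 5: prey: 19+5-4=20; pred: 5+0-2=3
Step 6: prey: 20+6-3=23; pred: 3+0-1=2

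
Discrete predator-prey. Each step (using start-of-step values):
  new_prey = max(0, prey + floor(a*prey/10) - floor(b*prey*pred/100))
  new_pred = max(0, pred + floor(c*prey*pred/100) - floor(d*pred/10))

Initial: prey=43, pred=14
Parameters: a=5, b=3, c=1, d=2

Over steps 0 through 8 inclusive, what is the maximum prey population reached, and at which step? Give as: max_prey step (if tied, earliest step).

Answer: 46 1

Derivation:
Step 1: prey: 43+21-18=46; pred: 14+6-2=18
Step 2: prey: 46+23-24=45; pred: 18+8-3=23
Step 3: prey: 45+22-31=36; pred: 23+10-4=29
Step 4: prey: 36+18-31=23; pred: 29+10-5=34
Step 5: prey: 23+11-23=11; pred: 34+7-6=35
Step 6: prey: 11+5-11=5; pred: 35+3-7=31
Step 7: prey: 5+2-4=3; pred: 31+1-6=26
Step 8: prey: 3+1-2=2; pred: 26+0-5=21
Max prey = 46 at step 1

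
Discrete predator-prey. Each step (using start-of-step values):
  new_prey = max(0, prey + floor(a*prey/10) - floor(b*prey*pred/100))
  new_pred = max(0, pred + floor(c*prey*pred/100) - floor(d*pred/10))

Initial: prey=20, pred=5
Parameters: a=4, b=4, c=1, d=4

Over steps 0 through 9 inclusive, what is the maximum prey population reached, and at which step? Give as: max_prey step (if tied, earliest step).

Step 1: prey: 20+8-4=24; pred: 5+1-2=4
Step 2: prey: 24+9-3=30; pred: 4+0-1=3
Step 3: prey: 30+12-3=39; pred: 3+0-1=2
Step 4: prey: 39+15-3=51; pred: 2+0-0=2
Step 5: prey: 51+20-4=67; pred: 2+1-0=3
Step 6: prey: 67+26-8=85; pred: 3+2-1=4
Step 7: prey: 85+34-13=106; pred: 4+3-1=6
Step 8: prey: 106+42-25=123; pred: 6+6-2=10
Step 9: prey: 123+49-49=123; pred: 10+12-4=18
Max prey = 123 at step 8

Answer: 123 8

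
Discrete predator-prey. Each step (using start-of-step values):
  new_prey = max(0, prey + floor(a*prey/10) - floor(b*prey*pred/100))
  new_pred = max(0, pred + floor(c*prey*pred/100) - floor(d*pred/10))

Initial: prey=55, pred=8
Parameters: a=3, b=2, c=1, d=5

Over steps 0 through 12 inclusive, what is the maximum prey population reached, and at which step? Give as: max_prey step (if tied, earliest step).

Step 1: prey: 55+16-8=63; pred: 8+4-4=8
Step 2: prey: 63+18-10=71; pred: 8+5-4=9
Step 3: prey: 71+21-12=80; pred: 9+6-4=11
Step 4: prey: 80+24-17=87; pred: 11+8-5=14
Step 5: prey: 87+26-24=89; pred: 14+12-7=19
Step 6: prey: 89+26-33=82; pred: 19+16-9=26
Step 7: prey: 82+24-42=64; pred: 26+21-13=34
Step 8: prey: 64+19-43=40; pred: 34+21-17=38
Step 9: prey: 40+12-30=22; pred: 38+15-19=34
Step 10: prey: 22+6-14=14; pred: 34+7-17=24
Step 11: prey: 14+4-6=12; pred: 24+3-12=15
Step 12: prey: 12+3-3=12; pred: 15+1-7=9
Max prey = 89 at step 5

Answer: 89 5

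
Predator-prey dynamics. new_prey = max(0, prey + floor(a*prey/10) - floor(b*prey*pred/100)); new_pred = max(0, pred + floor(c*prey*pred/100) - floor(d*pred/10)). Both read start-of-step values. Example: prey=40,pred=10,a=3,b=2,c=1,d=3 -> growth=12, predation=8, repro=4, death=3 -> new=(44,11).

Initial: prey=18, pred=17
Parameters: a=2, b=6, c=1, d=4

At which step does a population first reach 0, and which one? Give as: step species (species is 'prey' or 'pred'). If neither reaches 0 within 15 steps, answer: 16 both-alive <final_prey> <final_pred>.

Step 1: prey: 18+3-18=3; pred: 17+3-6=14
Step 2: prey: 3+0-2=1; pred: 14+0-5=9
Step 3: prey: 1+0-0=1; pred: 9+0-3=6
Step 4: prey: 1+0-0=1; pred: 6+0-2=4
Step 5: prey: 1+0-0=1; pred: 4+0-1=3
Step 6: prey: 1+0-0=1; pred: 3+0-1=2
Step 7: prey: 1+0-0=1; pred: 2+0-0=2
Steps 8-15: state stable at prey=1, pred=2 (no change)
No extinction within 15 steps

Answer: 16 both-alive 1 2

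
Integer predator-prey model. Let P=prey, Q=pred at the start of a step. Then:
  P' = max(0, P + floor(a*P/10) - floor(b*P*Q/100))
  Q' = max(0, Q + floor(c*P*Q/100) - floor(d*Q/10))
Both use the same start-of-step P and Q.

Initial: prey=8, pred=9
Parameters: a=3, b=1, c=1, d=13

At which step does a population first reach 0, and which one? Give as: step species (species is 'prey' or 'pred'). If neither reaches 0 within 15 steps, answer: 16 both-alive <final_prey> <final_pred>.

Answer: 1 pred

Derivation:
Step 1: prey: 8+2-0=10; pred: 9+0-11=0
First extinction: pred at step 1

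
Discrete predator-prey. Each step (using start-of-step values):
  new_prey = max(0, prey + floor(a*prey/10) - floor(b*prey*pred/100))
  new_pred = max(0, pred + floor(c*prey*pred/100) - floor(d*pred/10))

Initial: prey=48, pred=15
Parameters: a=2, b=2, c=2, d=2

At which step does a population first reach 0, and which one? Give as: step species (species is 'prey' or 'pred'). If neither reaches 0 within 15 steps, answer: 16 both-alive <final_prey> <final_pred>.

Step 1: prey: 48+9-14=43; pred: 15+14-3=26
Step 2: prey: 43+8-22=29; pred: 26+22-5=43
Step 3: prey: 29+5-24=10; pred: 43+24-8=59
Step 4: prey: 10+2-11=1; pred: 59+11-11=59
Step 5: prey: 1+0-1=0; pred: 59+1-11=49
First extinction: prey at step 5

Answer: 5 prey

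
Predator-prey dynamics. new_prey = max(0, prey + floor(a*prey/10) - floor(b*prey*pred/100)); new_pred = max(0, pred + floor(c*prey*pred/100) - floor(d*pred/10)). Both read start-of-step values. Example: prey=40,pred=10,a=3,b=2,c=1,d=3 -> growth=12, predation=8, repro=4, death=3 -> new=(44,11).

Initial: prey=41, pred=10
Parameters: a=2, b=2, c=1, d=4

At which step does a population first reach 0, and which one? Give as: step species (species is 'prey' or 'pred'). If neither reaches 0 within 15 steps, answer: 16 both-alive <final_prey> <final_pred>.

Step 1: prey: 41+8-8=41; pred: 10+4-4=10
Steps 2-15: state stable at prey=41, pred=10 (no change)
No extinction within 15 steps

Answer: 16 both-alive 41 10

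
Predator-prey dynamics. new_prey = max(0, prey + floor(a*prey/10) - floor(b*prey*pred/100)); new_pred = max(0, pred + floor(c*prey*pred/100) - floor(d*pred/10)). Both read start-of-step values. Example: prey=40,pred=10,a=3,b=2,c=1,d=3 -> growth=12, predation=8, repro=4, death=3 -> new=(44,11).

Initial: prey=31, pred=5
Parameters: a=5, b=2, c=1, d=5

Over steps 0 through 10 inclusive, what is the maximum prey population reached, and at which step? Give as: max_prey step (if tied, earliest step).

Answer: 289 7

Derivation:
Step 1: prey: 31+15-3=43; pred: 5+1-2=4
Step 2: prey: 43+21-3=61; pred: 4+1-2=3
Step 3: prey: 61+30-3=88; pred: 3+1-1=3
Step 4: prey: 88+44-5=127; pred: 3+2-1=4
Step 5: prey: 127+63-10=180; pred: 4+5-2=7
Step 6: prey: 180+90-25=245; pred: 7+12-3=16
Step 7: prey: 245+122-78=289; pred: 16+39-8=47
Step 8: prey: 289+144-271=162; pred: 47+135-23=159
Step 9: prey: 162+81-515=0; pred: 159+257-79=337
Step 10: prey: 0+0-0=0; pred: 337+0-168=169
Max prey = 289 at step 7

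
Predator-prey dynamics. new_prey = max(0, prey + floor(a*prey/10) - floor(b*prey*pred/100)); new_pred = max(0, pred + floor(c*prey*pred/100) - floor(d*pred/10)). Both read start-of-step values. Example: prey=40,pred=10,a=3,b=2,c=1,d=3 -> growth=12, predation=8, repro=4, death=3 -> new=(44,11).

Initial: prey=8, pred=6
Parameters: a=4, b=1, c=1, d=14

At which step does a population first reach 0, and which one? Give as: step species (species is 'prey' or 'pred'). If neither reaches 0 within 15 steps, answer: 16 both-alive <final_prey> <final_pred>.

Answer: 1 pred

Derivation:
Step 1: prey: 8+3-0=11; pred: 6+0-8=0
First extinction: pred at step 1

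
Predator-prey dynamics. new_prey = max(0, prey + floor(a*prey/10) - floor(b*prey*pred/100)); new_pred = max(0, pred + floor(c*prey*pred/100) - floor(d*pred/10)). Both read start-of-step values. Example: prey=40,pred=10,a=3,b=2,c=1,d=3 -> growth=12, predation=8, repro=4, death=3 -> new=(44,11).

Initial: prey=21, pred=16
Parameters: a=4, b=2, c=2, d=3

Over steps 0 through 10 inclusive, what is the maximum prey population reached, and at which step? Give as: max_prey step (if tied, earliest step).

Step 1: prey: 21+8-6=23; pred: 16+6-4=18
Step 2: prey: 23+9-8=24; pred: 18+8-5=21
Step 3: prey: 24+9-10=23; pred: 21+10-6=25
Step 4: prey: 23+9-11=21; pred: 25+11-7=29
Step 5: prey: 21+8-12=17; pred: 29+12-8=33
Step 6: prey: 17+6-11=12; pred: 33+11-9=35
Step 7: prey: 12+4-8=8; pred: 35+8-10=33
Step 8: prey: 8+3-5=6; pred: 33+5-9=29
Step 9: prey: 6+2-3=5; pred: 29+3-8=24
Step 10: prey: 5+2-2=5; pred: 24+2-7=19
Max prey = 24 at step 2

Answer: 24 2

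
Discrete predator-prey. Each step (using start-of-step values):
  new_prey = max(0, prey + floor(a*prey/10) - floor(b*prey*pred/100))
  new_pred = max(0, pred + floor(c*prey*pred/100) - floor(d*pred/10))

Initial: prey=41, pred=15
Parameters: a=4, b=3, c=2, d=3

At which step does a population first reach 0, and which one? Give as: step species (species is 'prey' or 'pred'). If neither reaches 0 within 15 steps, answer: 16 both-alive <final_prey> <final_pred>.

Step 1: prey: 41+16-18=39; pred: 15+12-4=23
Step 2: prey: 39+15-26=28; pred: 23+17-6=34
Step 3: prey: 28+11-28=11; pred: 34+19-10=43
Step 4: prey: 11+4-14=1; pred: 43+9-12=40
Step 5: prey: 1+0-1=0; pred: 40+0-12=28
First extinction: prey at step 5

Answer: 5 prey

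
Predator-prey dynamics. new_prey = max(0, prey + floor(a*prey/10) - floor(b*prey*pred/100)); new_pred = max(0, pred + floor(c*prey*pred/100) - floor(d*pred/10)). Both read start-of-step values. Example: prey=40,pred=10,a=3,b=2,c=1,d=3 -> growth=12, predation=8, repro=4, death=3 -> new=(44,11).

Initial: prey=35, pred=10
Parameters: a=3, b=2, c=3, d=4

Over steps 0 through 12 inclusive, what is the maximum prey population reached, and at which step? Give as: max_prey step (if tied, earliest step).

Answer: 38 1

Derivation:
Step 1: prey: 35+10-7=38; pred: 10+10-4=16
Step 2: prey: 38+11-12=37; pred: 16+18-6=28
Step 3: prey: 37+11-20=28; pred: 28+31-11=48
Step 4: prey: 28+8-26=10; pred: 48+40-19=69
Step 5: prey: 10+3-13=0; pred: 69+20-27=62
Step 6: prey: 0+0-0=0; pred: 62+0-24=38
Step 7: prey: 0+0-0=0; pred: 38+0-15=23
Step 8: prey: 0+0-0=0; pred: 23+0-9=14
Step 9: prey: 0+0-0=0; pred: 14+0-5=9
Step 10: prey: 0+0-0=0; pred: 9+0-3=6
Step 11: prey: 0+0-0=0; pred: 6+0-2=4
Step 12: prey: 0+0-0=0; pred: 4+0-1=3
Max prey = 38 at step 1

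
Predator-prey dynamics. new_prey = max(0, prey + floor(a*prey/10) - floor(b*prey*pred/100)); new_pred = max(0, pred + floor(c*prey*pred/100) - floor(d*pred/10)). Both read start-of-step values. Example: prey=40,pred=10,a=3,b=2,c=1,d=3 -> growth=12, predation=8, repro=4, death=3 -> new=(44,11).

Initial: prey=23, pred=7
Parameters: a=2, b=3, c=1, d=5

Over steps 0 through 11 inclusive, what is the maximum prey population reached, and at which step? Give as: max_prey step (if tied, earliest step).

Step 1: prey: 23+4-4=23; pred: 7+1-3=5
Step 2: prey: 23+4-3=24; pred: 5+1-2=4
Step 3: prey: 24+4-2=26; pred: 4+0-2=2
Step 4: prey: 26+5-1=30; pred: 2+0-1=1
Step 5: prey: 30+6-0=36; pred: 1+0-0=1
Step 6: prey: 36+7-1=42; pred: 1+0-0=1
Step 7: prey: 42+8-1=49; pred: 1+0-0=1
Step 8: prey: 49+9-1=57; pred: 1+0-0=1
Step 9: prey: 57+11-1=67; pred: 1+0-0=1
Step 10: prey: 67+13-2=78; pred: 1+0-0=1
Step 11: prey: 78+15-2=91; pred: 1+0-0=1
Max prey = 91 at step 11

Answer: 91 11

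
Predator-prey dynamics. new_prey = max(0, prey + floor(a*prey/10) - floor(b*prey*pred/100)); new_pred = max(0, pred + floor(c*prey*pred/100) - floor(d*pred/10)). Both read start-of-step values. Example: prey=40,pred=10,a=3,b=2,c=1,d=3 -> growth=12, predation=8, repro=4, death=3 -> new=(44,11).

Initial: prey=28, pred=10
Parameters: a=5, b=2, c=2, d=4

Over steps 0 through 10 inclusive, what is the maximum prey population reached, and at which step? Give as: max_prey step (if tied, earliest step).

Answer: 59 4

Derivation:
Step 1: prey: 28+14-5=37; pred: 10+5-4=11
Step 2: prey: 37+18-8=47; pred: 11+8-4=15
Step 3: prey: 47+23-14=56; pred: 15+14-6=23
Step 4: prey: 56+28-25=59; pred: 23+25-9=39
Step 5: prey: 59+29-46=42; pred: 39+46-15=70
Step 6: prey: 42+21-58=5; pred: 70+58-28=100
Step 7: prey: 5+2-10=0; pred: 100+10-40=70
Step 8: prey: 0+0-0=0; pred: 70+0-28=42
Step 9: prey: 0+0-0=0; pred: 42+0-16=26
Step 10: prey: 0+0-0=0; pred: 26+0-10=16
Max prey = 59 at step 4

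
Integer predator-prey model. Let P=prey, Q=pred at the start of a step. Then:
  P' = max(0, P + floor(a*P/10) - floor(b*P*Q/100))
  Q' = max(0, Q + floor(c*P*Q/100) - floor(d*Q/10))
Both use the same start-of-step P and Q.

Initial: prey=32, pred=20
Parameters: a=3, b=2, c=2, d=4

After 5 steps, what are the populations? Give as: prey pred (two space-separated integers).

Step 1: prey: 32+9-12=29; pred: 20+12-8=24
Step 2: prey: 29+8-13=24; pred: 24+13-9=28
Step 3: prey: 24+7-13=18; pred: 28+13-11=30
Step 4: prey: 18+5-10=13; pred: 30+10-12=28
Step 5: prey: 13+3-7=9; pred: 28+7-11=24

Answer: 9 24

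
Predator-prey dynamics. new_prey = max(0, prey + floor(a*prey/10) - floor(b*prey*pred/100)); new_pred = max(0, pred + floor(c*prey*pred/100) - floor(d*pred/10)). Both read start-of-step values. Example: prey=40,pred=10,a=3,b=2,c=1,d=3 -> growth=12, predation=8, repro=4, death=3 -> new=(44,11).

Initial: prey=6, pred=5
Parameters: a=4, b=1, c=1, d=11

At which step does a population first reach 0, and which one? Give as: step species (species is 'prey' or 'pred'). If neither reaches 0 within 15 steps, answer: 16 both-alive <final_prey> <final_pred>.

Step 1: prey: 6+2-0=8; pred: 5+0-5=0
First extinction: pred at step 1

Answer: 1 pred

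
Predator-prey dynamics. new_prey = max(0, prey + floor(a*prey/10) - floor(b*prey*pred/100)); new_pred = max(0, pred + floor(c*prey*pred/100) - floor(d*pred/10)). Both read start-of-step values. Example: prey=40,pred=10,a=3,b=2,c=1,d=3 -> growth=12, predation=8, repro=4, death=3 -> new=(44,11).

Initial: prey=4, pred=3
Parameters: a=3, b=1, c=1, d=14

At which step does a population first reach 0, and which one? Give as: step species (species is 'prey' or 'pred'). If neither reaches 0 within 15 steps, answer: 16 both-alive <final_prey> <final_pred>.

Step 1: prey: 4+1-0=5; pred: 3+0-4=0
First extinction: pred at step 1

Answer: 1 pred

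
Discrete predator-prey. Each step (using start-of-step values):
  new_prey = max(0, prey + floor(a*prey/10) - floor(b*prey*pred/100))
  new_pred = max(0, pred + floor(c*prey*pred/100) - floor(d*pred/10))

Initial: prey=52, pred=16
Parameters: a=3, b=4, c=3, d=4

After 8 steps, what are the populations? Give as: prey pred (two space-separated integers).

Answer: 0 3

Derivation:
Step 1: prey: 52+15-33=34; pred: 16+24-6=34
Step 2: prey: 34+10-46=0; pred: 34+34-13=55
Step 3: prey: 0+0-0=0; pred: 55+0-22=33
Step 4: prey: 0+0-0=0; pred: 33+0-13=20
Step 5: prey: 0+0-0=0; pred: 20+0-8=12
Step 6: prey: 0+0-0=0; pred: 12+0-4=8
Step 7: prey: 0+0-0=0; pred: 8+0-3=5
Step 8: prey: 0+0-0=0; pred: 5+0-2=3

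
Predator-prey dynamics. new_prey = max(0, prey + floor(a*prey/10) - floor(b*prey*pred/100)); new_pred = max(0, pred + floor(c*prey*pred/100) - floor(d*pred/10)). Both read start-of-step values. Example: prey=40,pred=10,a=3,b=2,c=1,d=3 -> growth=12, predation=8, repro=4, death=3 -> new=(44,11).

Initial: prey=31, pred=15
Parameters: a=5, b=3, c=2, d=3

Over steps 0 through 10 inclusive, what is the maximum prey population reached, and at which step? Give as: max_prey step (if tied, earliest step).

Answer: 33 1

Derivation:
Step 1: prey: 31+15-13=33; pred: 15+9-4=20
Step 2: prey: 33+16-19=30; pred: 20+13-6=27
Step 3: prey: 30+15-24=21; pred: 27+16-8=35
Step 4: prey: 21+10-22=9; pred: 35+14-10=39
Step 5: prey: 9+4-10=3; pred: 39+7-11=35
Step 6: prey: 3+1-3=1; pred: 35+2-10=27
Step 7: prey: 1+0-0=1; pred: 27+0-8=19
Step 8: prey: 1+0-0=1; pred: 19+0-5=14
Step 9: prey: 1+0-0=1; pred: 14+0-4=10
Step 10: prey: 1+0-0=1; pred: 10+0-3=7
Max prey = 33 at step 1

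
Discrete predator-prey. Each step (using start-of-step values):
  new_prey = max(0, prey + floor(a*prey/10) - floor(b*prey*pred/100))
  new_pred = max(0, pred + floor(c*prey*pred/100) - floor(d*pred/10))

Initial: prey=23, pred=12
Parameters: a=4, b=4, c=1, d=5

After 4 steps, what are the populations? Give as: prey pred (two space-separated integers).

Answer: 35 3

Derivation:
Step 1: prey: 23+9-11=21; pred: 12+2-6=8
Step 2: prey: 21+8-6=23; pred: 8+1-4=5
Step 3: prey: 23+9-4=28; pred: 5+1-2=4
Step 4: prey: 28+11-4=35; pred: 4+1-2=3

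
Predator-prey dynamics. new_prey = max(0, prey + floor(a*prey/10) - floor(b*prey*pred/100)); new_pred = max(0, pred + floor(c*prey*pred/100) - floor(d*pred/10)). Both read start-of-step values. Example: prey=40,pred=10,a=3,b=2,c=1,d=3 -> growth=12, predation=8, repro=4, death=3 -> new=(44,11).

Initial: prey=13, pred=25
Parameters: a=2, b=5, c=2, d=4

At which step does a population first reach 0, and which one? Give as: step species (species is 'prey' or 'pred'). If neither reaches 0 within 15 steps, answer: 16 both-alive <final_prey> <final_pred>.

Step 1: prey: 13+2-16=0; pred: 25+6-10=21
First extinction: prey at step 1

Answer: 1 prey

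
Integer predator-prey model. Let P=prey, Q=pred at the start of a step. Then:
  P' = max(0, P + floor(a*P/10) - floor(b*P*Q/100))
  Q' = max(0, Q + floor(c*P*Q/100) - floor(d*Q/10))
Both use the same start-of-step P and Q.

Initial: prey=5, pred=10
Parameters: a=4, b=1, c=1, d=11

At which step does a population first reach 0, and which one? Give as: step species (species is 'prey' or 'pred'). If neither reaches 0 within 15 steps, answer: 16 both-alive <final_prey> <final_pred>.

Answer: 1 pred

Derivation:
Step 1: prey: 5+2-0=7; pred: 10+0-11=0
First extinction: pred at step 1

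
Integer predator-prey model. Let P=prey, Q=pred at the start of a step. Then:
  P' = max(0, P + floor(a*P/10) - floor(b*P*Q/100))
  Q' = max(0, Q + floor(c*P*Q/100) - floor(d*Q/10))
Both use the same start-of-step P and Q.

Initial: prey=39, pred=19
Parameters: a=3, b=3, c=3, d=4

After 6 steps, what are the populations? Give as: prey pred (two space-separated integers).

Step 1: prey: 39+11-22=28; pred: 19+22-7=34
Step 2: prey: 28+8-28=8; pred: 34+28-13=49
Step 3: prey: 8+2-11=0; pred: 49+11-19=41
Step 4: prey: 0+0-0=0; pred: 41+0-16=25
Step 5: prey: 0+0-0=0; pred: 25+0-10=15
Step 6: prey: 0+0-0=0; pred: 15+0-6=9

Answer: 0 9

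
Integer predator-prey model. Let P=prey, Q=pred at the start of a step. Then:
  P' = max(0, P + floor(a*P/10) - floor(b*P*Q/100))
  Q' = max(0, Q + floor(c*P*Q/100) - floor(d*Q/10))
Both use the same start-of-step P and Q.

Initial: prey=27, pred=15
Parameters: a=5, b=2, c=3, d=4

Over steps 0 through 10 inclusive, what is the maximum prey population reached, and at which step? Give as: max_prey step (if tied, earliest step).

Step 1: prey: 27+13-8=32; pred: 15+12-6=21
Step 2: prey: 32+16-13=35; pred: 21+20-8=33
Step 3: prey: 35+17-23=29; pred: 33+34-13=54
Step 4: prey: 29+14-31=12; pred: 54+46-21=79
Step 5: prey: 12+6-18=0; pred: 79+28-31=76
Step 6: prey: 0+0-0=0; pred: 76+0-30=46
Step 7: prey: 0+0-0=0; pred: 46+0-18=28
Step 8: prey: 0+0-0=0; pred: 28+0-11=17
Step 9: prey: 0+0-0=0; pred: 17+0-6=11
Step 10: prey: 0+0-0=0; pred: 11+0-4=7
Max prey = 35 at step 2

Answer: 35 2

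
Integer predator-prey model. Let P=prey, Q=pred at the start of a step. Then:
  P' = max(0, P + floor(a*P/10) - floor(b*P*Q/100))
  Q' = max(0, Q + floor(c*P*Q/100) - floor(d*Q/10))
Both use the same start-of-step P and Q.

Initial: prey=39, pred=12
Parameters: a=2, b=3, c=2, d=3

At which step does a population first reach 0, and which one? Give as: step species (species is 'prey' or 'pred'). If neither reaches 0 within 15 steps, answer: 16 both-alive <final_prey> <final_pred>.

Answer: 16 both-alive 1 3

Derivation:
Step 1: prey: 39+7-14=32; pred: 12+9-3=18
Step 2: prey: 32+6-17=21; pred: 18+11-5=24
Step 3: prey: 21+4-15=10; pred: 24+10-7=27
Step 4: prey: 10+2-8=4; pred: 27+5-8=24
Step 5: prey: 4+0-2=2; pred: 24+1-7=18
Step 6: prey: 2+0-1=1; pred: 18+0-5=13
Step 7: prey: 1+0-0=1; pred: 13+0-3=10
Step 8: prey: 1+0-0=1; pred: 10+0-3=7
Step 9: prey: 1+0-0=1; pred: 7+0-2=5
Step 10: prey: 1+0-0=1; pred: 5+0-1=4
Step 11: prey: 1+0-0=1; pred: 4+0-1=3
Step 12: prey: 1+0-0=1; pred: 3+0-0=3
Steps 13-15: state stable at prey=1, pred=3 (no change)
No extinction within 15 steps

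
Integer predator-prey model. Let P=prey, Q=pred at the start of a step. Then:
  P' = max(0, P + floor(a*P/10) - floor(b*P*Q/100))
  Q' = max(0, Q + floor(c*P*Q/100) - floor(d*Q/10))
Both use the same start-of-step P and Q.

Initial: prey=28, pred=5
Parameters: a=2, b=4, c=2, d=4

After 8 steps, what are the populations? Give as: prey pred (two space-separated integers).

Step 1: prey: 28+5-5=28; pred: 5+2-2=5
Step 2: prey: 28+5-5=28; pred: 5+2-2=5
Step 3: prey: 28+5-5=28; pred: 5+2-2=5
Step 4: prey: 28+5-5=28; pred: 5+2-2=5
Step 5: prey: 28+5-5=28; pred: 5+2-2=5
Step 6: prey: 28+5-5=28; pred: 5+2-2=5
Step 7: prey: 28+5-5=28; pred: 5+2-2=5
Step 8: prey: 28+5-5=28; pred: 5+2-2=5

Answer: 28 5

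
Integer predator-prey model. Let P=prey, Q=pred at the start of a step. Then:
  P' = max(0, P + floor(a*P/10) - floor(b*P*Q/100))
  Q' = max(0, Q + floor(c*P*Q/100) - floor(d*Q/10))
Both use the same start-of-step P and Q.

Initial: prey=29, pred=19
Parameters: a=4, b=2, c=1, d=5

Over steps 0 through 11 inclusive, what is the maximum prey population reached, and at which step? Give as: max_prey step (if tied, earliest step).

Step 1: prey: 29+11-11=29; pred: 19+5-9=15
Step 2: prey: 29+11-8=32; pred: 15+4-7=12
Step 3: prey: 32+12-7=37; pred: 12+3-6=9
Step 4: prey: 37+14-6=45; pred: 9+3-4=8
Step 5: prey: 45+18-7=56; pred: 8+3-4=7
Step 6: prey: 56+22-7=71; pred: 7+3-3=7
Step 7: prey: 71+28-9=90; pred: 7+4-3=8
Step 8: prey: 90+36-14=112; pred: 8+7-4=11
Step 9: prey: 112+44-24=132; pred: 11+12-5=18
Step 10: prey: 132+52-47=137; pred: 18+23-9=32
Step 11: prey: 137+54-87=104; pred: 32+43-16=59
Max prey = 137 at step 10

Answer: 137 10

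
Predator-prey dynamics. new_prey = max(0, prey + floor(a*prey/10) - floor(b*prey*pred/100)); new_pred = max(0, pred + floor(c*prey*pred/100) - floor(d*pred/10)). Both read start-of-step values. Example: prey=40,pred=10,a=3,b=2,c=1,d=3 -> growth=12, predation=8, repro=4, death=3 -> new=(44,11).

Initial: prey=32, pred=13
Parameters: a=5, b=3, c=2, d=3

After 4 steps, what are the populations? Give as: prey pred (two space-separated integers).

Step 1: prey: 32+16-12=36; pred: 13+8-3=18
Step 2: prey: 36+18-19=35; pred: 18+12-5=25
Step 3: prey: 35+17-26=26; pred: 25+17-7=35
Step 4: prey: 26+13-27=12; pred: 35+18-10=43

Answer: 12 43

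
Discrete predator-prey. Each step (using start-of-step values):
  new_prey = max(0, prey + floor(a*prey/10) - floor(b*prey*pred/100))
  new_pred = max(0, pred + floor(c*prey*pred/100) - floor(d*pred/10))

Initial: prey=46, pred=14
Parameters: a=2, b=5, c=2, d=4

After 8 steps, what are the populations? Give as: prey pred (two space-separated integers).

Step 1: prey: 46+9-32=23; pred: 14+12-5=21
Step 2: prey: 23+4-24=3; pred: 21+9-8=22
Step 3: prey: 3+0-3=0; pred: 22+1-8=15
Step 4: prey: 0+0-0=0; pred: 15+0-6=9
Step 5: prey: 0+0-0=0; pred: 9+0-3=6
Step 6: prey: 0+0-0=0; pred: 6+0-2=4
Step 7: prey: 0+0-0=0; pred: 4+0-1=3
Step 8: prey: 0+0-0=0; pred: 3+0-1=2

Answer: 0 2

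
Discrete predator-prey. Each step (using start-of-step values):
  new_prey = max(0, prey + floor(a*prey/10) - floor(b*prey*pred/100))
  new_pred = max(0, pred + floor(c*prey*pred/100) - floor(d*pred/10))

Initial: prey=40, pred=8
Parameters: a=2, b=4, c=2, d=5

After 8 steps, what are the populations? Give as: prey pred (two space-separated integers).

Step 1: prey: 40+8-12=36; pred: 8+6-4=10
Step 2: prey: 36+7-14=29; pred: 10+7-5=12
Step 3: prey: 29+5-13=21; pred: 12+6-6=12
Step 4: prey: 21+4-10=15; pred: 12+5-6=11
Step 5: prey: 15+3-6=12; pred: 11+3-5=9
Step 6: prey: 12+2-4=10; pred: 9+2-4=7
Step 7: prey: 10+2-2=10; pred: 7+1-3=5
Step 8: prey: 10+2-2=10; pred: 5+1-2=4

Answer: 10 4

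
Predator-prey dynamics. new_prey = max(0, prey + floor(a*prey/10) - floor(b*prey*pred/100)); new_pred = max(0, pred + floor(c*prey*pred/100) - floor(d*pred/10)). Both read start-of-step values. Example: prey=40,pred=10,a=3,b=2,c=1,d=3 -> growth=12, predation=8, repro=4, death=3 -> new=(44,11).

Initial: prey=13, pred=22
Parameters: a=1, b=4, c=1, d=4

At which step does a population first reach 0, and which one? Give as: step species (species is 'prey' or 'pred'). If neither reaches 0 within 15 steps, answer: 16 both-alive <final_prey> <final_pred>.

Step 1: prey: 13+1-11=3; pred: 22+2-8=16
Step 2: prey: 3+0-1=2; pred: 16+0-6=10
Step 3: prey: 2+0-0=2; pred: 10+0-4=6
Step 4: prey: 2+0-0=2; pred: 6+0-2=4
Step 5: prey: 2+0-0=2; pred: 4+0-1=3
Step 6: prey: 2+0-0=2; pred: 3+0-1=2
Step 7: prey: 2+0-0=2; pred: 2+0-0=2
Steps 8-15: state stable at prey=2, pred=2 (no change)
No extinction within 15 steps

Answer: 16 both-alive 2 2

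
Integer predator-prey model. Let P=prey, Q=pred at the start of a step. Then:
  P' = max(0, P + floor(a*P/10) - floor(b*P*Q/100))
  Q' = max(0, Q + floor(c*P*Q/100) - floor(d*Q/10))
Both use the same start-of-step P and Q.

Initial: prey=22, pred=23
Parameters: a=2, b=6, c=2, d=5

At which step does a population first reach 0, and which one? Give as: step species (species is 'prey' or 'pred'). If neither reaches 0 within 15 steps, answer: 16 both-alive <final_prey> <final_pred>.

Step 1: prey: 22+4-30=0; pred: 23+10-11=22
First extinction: prey at step 1

Answer: 1 prey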